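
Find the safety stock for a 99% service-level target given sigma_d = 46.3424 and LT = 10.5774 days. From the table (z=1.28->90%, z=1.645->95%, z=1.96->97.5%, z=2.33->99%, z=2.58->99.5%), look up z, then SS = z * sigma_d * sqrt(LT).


From the table, SL = 99% corresponds to z = 2.33
sqrt(LT) = sqrt(10.5774) = 3.2523
SS = 2.33 * 46.3424 * 3.2523 = 351.1753

351.1753 units


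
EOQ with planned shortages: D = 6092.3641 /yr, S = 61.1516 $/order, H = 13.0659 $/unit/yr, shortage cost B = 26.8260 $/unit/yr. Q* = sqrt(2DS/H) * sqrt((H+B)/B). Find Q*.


sqrt(2DS/H) = 238.8043
sqrt((H+B)/B) = 1.2195
Q* = 238.8043 * 1.2195 = 291.2102

291.2102 units


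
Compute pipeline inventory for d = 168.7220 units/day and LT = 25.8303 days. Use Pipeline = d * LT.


Pipeline = 168.7220 * 25.8303 = 4358.1399

4358.1399 units


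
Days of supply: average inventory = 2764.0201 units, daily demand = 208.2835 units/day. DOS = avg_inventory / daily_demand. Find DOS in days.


DOS = 2764.0201 / 208.2835 = 13.2705

13.2705 days


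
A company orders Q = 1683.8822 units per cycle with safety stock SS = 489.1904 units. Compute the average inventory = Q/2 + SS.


Q/2 = 841.9411
Avg = 841.9411 + 489.1904 = 1331.1315

1331.1315 units


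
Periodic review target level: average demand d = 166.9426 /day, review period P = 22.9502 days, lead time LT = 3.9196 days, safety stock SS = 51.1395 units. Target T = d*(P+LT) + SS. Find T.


P + LT = 26.8698
d*(P+LT) = 166.9426 * 26.8698 = 4485.7143
T = 4485.7143 + 51.1395 = 4536.8538

4536.8538 units


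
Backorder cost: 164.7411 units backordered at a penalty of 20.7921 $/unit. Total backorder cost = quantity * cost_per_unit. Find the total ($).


Total = 164.7411 * 20.7921 = 3425.3134

3425.3134 $


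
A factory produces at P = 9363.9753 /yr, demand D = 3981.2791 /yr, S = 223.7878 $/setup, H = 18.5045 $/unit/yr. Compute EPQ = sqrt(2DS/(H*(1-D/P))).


1 - D/P = 1 - 0.4252 = 0.5748
H*(1-D/P) = 10.6369
2DS = 1781923.3819
EPQ = sqrt(167522.0822) = 409.2946

409.2946 units


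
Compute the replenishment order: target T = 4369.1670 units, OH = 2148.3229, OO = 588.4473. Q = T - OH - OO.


Inventory position = OH + OO = 2148.3229 + 588.4473 = 2736.7702
Q = 4369.1670 - 2736.7702 = 1632.3968

1632.3968 units


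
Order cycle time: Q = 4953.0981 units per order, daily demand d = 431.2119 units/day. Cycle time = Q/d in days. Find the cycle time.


Cycle = 4953.0981 / 431.2119 = 11.4865

11.4865 days


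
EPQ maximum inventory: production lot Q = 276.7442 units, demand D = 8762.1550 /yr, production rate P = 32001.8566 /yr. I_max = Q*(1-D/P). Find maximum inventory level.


D/P = 0.2738
1 - D/P = 0.7262
I_max = 276.7442 * 0.7262 = 200.9712

200.9712 units


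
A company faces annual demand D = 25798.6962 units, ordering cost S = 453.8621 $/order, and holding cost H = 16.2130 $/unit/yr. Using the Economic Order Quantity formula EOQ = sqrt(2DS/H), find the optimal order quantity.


2*D*S = 2 * 25798.6962 * 453.8621 = 23418100.8692
2*D*S/H = 1444402.6935
EOQ = sqrt(1444402.6935) = 1201.8331

1201.8331 units


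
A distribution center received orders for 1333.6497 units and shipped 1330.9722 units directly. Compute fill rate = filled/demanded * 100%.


FR = 1330.9722 / 1333.6497 * 100 = 99.7992

99.7992%


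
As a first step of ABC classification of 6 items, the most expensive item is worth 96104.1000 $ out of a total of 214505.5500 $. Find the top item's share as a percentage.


Top item = 96104.1000
Total = 214505.5500
Percentage = 96104.1000 / 214505.5500 * 100 = 44.8026

44.8026%


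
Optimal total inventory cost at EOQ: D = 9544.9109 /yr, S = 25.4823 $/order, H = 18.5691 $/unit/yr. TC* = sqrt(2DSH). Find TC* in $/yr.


2*D*S*H = 9032986.3443
TC* = sqrt(9032986.3443) = 3005.4927

3005.4927 $/yr


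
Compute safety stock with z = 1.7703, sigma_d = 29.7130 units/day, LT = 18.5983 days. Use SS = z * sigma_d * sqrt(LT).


sqrt(LT) = sqrt(18.5983) = 4.3126
SS = 1.7703 * 29.7130 * 4.3126 = 226.8454

226.8454 units


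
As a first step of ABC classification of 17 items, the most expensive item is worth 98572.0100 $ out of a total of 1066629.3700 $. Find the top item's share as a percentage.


Top item = 98572.0100
Total = 1066629.3700
Percentage = 98572.0100 / 1066629.3700 * 100 = 9.2414

9.2414%


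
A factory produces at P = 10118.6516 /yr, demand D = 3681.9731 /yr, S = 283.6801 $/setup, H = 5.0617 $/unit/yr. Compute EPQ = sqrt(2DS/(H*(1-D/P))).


1 - D/P = 1 - 0.3639 = 0.6361
H*(1-D/P) = 3.2198
2DS = 2089004.9944
EPQ = sqrt(648789.6336) = 805.4748

805.4748 units


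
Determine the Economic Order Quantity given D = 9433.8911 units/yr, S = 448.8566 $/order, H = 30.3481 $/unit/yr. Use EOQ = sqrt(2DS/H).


2*D*S = 2 * 9433.8911 * 448.8566 = 8468928.5678
2*D*S/H = 279059.5974
EOQ = sqrt(279059.5974) = 528.2609

528.2609 units


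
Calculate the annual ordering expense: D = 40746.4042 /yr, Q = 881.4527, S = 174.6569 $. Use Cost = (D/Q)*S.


Number of orders = D/Q = 46.2264
Cost = 46.2264 * 174.6569 = 8073.7635

8073.7635 $/yr


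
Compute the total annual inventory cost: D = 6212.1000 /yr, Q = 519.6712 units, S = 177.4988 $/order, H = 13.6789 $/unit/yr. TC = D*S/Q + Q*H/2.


Ordering cost = D*S/Q = 2121.8037
Holding cost = Q*H/2 = 3554.2652
TC = 2121.8037 + 3554.2652 = 5676.0689

5676.0689 $/yr


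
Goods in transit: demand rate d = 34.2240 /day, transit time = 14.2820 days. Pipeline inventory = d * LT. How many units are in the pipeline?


Pipeline = 34.2240 * 14.2820 = 488.7872

488.7872 units


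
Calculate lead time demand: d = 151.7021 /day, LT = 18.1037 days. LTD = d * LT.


LTD = 151.7021 * 18.1037 = 2746.3693

2746.3693 units


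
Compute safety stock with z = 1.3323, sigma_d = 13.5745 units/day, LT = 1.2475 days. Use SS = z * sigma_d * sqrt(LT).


sqrt(LT) = sqrt(1.2475) = 1.1169
SS = 1.3323 * 13.5745 * 1.1169 = 20.1998

20.1998 units


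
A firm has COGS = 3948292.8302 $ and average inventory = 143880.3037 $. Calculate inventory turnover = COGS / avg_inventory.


Turnover = 3948292.8302 / 143880.3037 = 27.4415

27.4415


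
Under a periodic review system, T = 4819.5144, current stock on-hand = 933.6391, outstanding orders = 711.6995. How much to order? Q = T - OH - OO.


Inventory position = OH + OO = 933.6391 + 711.6995 = 1645.3386
Q = 4819.5144 - 1645.3386 = 3174.1758

3174.1758 units


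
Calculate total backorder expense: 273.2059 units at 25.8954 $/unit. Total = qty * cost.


Total = 273.2059 * 25.8954 = 7074.7761

7074.7761 $


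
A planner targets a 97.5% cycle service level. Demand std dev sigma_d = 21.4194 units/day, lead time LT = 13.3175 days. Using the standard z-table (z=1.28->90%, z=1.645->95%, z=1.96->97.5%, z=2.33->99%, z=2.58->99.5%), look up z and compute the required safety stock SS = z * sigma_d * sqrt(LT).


From the table, SL = 97.5% corresponds to z = 1.96
sqrt(LT) = sqrt(13.3175) = 3.6493
SS = 1.96 * 21.4194 * 3.6493 = 153.2056

153.2056 units


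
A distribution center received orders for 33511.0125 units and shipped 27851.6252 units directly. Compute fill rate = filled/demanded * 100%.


FR = 27851.6252 / 33511.0125 * 100 = 83.1119

83.1119%


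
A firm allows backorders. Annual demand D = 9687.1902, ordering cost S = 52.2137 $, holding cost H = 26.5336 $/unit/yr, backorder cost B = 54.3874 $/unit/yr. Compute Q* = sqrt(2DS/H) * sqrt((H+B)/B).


sqrt(2DS/H) = 195.2576
sqrt((H+B)/B) = 1.2198
Q* = 195.2576 * 1.2198 = 238.1714

238.1714 units


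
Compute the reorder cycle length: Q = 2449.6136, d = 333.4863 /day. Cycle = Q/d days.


Cycle = 2449.6136 / 333.4863 = 7.3455

7.3455 days


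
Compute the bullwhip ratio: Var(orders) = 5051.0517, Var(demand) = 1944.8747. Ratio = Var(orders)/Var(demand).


BW = 5051.0517 / 1944.8747 = 2.5971

2.5971


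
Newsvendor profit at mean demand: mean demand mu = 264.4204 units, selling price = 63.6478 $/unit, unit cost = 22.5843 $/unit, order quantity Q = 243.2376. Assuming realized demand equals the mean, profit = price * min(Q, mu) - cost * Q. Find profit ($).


Sales at mu = min(243.2376, 264.4204) = 243.2376
Revenue = 63.6478 * 243.2376 = 15481.5381
Total cost = 22.5843 * 243.2376 = 5493.3509
Profit = 15481.5381 - 5493.3509 = 9988.1872

9988.1872 $


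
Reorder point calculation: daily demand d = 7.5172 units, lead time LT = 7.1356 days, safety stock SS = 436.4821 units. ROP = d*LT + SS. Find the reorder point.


d*LT = 7.5172 * 7.1356 = 53.6397
ROP = 53.6397 + 436.4821 = 490.1218

490.1218 units


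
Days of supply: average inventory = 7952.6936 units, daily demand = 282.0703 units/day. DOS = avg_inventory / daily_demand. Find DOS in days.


DOS = 7952.6936 / 282.0703 = 28.1940

28.1940 days


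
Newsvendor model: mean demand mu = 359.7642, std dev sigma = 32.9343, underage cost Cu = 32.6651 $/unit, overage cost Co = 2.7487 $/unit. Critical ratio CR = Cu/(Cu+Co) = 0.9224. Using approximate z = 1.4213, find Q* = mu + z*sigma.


CR = Cu/(Cu+Co) = 32.6651/(32.6651+2.7487) = 0.9224
z = 1.4213
Q* = 359.7642 + 1.4213 * 32.9343 = 406.5737

406.5737 units


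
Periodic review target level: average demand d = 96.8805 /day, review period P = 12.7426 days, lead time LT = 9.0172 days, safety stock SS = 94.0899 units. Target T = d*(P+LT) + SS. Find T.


P + LT = 21.7598
d*(P+LT) = 96.8805 * 21.7598 = 2108.1003
T = 2108.1003 + 94.0899 = 2202.1902

2202.1902 units


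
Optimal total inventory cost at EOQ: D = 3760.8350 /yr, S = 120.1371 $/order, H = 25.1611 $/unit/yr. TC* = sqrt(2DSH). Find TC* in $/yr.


2*D*S*H = 22736365.5781
TC* = sqrt(22736365.5781) = 4768.2665

4768.2665 $/yr


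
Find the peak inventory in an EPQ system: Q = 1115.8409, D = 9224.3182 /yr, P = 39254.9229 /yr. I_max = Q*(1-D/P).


D/P = 0.2350
1 - D/P = 0.7650
I_max = 1115.8409 * 0.7650 = 853.6350

853.6350 units


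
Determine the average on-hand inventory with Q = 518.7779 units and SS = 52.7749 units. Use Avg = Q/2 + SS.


Q/2 = 259.3890
Avg = 259.3890 + 52.7749 = 312.1639

312.1639 units


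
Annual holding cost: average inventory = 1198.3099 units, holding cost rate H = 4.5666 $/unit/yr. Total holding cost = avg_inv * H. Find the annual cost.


Cost = 1198.3099 * 4.5666 = 5472.2020

5472.2020 $/yr


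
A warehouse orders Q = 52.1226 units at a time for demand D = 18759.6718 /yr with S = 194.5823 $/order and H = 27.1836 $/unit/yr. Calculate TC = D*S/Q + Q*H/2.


Ordering cost = D*S/Q = 70032.9624
Holding cost = Q*H/2 = 708.4400
TC = 70032.9624 + 708.4400 = 70741.4024

70741.4024 $/yr


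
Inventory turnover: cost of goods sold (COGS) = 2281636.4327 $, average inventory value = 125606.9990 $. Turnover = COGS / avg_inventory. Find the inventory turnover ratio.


Turnover = 2281636.4327 / 125606.9990 = 18.1649

18.1649


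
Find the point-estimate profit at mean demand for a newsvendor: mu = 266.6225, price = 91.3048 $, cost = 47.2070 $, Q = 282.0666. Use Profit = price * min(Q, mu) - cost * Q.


Sales at mu = min(282.0666, 266.6225) = 266.6225
Revenue = 91.3048 * 266.6225 = 24343.9140
Total cost = 47.2070 * 282.0666 = 13315.5180
Profit = 24343.9140 - 13315.5180 = 11028.3961

11028.3961 $


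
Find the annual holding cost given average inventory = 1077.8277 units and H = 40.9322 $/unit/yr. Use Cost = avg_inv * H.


Cost = 1077.8277 * 40.9322 = 44117.8590

44117.8590 $/yr


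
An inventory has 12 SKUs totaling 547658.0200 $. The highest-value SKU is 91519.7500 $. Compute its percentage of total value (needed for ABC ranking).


Top item = 91519.7500
Total = 547658.0200
Percentage = 91519.7500 / 547658.0200 * 100 = 16.7111

16.7111%


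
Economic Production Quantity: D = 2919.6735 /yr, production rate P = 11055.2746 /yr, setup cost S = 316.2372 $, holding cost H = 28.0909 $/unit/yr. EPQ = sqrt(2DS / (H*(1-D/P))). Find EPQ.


1 - D/P = 1 - 0.2641 = 0.7359
H*(1-D/P) = 20.6722
2DS = 1846618.7451
EPQ = sqrt(89328.7947) = 298.8792

298.8792 units


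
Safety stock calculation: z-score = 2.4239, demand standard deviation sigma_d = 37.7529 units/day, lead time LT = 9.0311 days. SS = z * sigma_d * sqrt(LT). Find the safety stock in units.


sqrt(LT) = sqrt(9.0311) = 3.0052
SS = 2.4239 * 37.7529 * 3.0052 = 275.0017

275.0017 units


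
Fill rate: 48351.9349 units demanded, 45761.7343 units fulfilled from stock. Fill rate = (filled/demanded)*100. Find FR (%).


FR = 45761.7343 / 48351.9349 * 100 = 94.6430

94.6430%


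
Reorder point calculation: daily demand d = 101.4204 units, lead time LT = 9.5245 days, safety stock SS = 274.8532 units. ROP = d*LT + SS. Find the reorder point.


d*LT = 101.4204 * 9.5245 = 965.9786
ROP = 965.9786 + 274.8532 = 1240.8318

1240.8318 units


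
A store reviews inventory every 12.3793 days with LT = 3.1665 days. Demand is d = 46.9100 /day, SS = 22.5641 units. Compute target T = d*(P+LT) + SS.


P + LT = 15.5458
d*(P+LT) = 46.9100 * 15.5458 = 729.2535
T = 729.2535 + 22.5641 = 751.8176

751.8176 units


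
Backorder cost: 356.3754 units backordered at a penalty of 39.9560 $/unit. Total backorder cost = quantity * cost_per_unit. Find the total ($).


Total = 356.3754 * 39.9560 = 14239.3355

14239.3355 $


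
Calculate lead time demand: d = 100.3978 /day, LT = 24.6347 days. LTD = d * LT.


LTD = 100.3978 * 24.6347 = 2473.2697

2473.2697 units


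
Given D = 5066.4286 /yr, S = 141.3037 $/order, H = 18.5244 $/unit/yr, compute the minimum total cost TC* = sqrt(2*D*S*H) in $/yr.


2*D*S*H = 26523425.1270
TC* = sqrt(26523425.1270) = 5150.0898

5150.0898 $/yr


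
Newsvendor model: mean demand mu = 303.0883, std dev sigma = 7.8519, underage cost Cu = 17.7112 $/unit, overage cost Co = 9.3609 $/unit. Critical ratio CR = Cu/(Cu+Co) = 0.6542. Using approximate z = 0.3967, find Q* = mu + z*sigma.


CR = Cu/(Cu+Co) = 17.7112/(17.7112+9.3609) = 0.6542
z = 0.3967
Q* = 303.0883 + 0.3967 * 7.8519 = 306.2031

306.2031 units


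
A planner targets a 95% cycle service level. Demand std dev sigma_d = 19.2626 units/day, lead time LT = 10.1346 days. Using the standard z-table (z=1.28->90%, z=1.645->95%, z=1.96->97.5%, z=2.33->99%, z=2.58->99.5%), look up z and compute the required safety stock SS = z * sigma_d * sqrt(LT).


From the table, SL = 95% corresponds to z = 1.645
sqrt(LT) = sqrt(10.1346) = 3.1835
SS = 1.645 * 19.2626 * 3.1835 = 100.8751

100.8751 units


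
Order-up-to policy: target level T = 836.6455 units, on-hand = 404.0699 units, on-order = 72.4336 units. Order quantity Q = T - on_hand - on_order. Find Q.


Inventory position = OH + OO = 404.0699 + 72.4336 = 476.5035
Q = 836.6455 - 476.5035 = 360.1420

360.1420 units


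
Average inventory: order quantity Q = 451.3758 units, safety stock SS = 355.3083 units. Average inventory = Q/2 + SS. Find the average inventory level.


Q/2 = 225.6879
Avg = 225.6879 + 355.3083 = 580.9962

580.9962 units


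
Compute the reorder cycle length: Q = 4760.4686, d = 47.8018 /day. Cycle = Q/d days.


Cycle = 4760.4686 / 47.8018 = 99.5876

99.5876 days


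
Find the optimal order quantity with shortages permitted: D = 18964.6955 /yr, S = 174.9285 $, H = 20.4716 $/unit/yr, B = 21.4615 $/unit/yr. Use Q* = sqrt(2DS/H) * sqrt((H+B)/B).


sqrt(2DS/H) = 569.3015
sqrt((H+B)/B) = 1.3978
Q* = 569.3015 * 1.3978 = 795.7759

795.7759 units


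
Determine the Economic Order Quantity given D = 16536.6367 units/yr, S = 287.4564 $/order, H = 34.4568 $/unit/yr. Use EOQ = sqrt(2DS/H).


2*D*S = 2 * 16536.6367 * 287.4564 = 9507124.1078
2*D*S/H = 275914.3074
EOQ = sqrt(275914.3074) = 525.2755

525.2755 units


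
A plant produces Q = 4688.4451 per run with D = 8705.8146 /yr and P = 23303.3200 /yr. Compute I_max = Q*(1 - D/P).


D/P = 0.3736
1 - D/P = 0.6264
I_max = 4688.4451 * 0.6264 = 2936.9035

2936.9035 units


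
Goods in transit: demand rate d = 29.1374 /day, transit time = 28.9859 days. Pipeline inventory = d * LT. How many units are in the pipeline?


Pipeline = 29.1374 * 28.9859 = 844.5738

844.5738 units


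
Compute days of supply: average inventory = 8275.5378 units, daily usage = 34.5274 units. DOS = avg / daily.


DOS = 8275.5378 / 34.5274 = 239.6803

239.6803 days


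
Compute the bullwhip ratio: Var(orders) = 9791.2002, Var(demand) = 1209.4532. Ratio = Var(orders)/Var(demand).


BW = 9791.2002 / 1209.4532 = 8.0956

8.0956


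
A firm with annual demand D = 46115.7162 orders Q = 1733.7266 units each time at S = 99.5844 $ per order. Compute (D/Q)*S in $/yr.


Number of orders = D/Q = 26.5992
Cost = 26.5992 * 99.5844 = 2648.8640

2648.8640 $/yr


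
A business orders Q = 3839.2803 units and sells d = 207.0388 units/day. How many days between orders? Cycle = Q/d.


Cycle = 3839.2803 / 207.0388 = 18.5438

18.5438 days


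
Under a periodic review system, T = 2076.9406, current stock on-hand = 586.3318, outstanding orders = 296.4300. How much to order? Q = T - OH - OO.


Inventory position = OH + OO = 586.3318 + 296.4300 = 882.7618
Q = 2076.9406 - 882.7618 = 1194.1788

1194.1788 units


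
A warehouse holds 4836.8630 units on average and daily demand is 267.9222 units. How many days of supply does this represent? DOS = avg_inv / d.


DOS = 4836.8630 / 267.9222 = 18.0532

18.0532 days


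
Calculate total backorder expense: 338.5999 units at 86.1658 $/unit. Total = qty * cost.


Total = 338.5999 * 86.1658 = 29175.7313

29175.7313 $


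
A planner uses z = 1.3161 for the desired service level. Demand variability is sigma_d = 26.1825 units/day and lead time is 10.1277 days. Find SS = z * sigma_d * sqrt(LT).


sqrt(LT) = sqrt(10.1277) = 3.1824
SS = 1.3161 * 26.1825 * 3.1824 = 109.6618

109.6618 units


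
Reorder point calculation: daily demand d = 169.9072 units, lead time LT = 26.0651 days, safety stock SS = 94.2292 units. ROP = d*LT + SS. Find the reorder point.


d*LT = 169.9072 * 26.0651 = 4428.6482
ROP = 4428.6482 + 94.2292 = 4522.8774

4522.8774 units


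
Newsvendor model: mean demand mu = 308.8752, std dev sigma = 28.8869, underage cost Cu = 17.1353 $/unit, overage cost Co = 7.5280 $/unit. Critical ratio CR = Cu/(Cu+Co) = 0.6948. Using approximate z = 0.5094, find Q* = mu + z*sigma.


CR = Cu/(Cu+Co) = 17.1353/(17.1353+7.5280) = 0.6948
z = 0.5094
Q* = 308.8752 + 0.5094 * 28.8869 = 323.5902

323.5902 units


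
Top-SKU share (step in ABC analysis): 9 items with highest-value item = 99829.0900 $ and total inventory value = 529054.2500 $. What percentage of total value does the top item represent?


Top item = 99829.0900
Total = 529054.2500
Percentage = 99829.0900 / 529054.2500 * 100 = 18.8693

18.8693%


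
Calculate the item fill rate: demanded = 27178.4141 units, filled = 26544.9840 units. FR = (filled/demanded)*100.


FR = 26544.9840 / 27178.4141 * 100 = 97.6694

97.6694%


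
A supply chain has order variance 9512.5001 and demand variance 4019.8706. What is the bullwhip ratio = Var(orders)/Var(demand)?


BW = 9512.5001 / 4019.8706 = 2.3664

2.3664


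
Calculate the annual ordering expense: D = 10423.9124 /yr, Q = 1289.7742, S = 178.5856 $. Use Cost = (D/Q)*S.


Number of orders = D/Q = 8.0820
Cost = 8.0820 * 178.5856 = 1443.3229

1443.3229 $/yr


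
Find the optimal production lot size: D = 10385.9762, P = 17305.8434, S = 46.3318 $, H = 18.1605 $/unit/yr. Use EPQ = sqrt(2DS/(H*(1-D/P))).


1 - D/P = 1 - 0.6001 = 0.3999
H*(1-D/P) = 7.2616
2DS = 962401.9442
EPQ = sqrt(132532.8996) = 364.0507

364.0507 units


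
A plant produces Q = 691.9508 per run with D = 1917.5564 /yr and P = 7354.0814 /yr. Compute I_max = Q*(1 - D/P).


D/P = 0.2607
1 - D/P = 0.7393
I_max = 691.9508 * 0.7393 = 511.5265

511.5265 units


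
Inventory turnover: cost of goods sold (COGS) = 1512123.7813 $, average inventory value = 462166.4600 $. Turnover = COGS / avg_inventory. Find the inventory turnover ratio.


Turnover = 1512123.7813 / 462166.4600 = 3.2718

3.2718


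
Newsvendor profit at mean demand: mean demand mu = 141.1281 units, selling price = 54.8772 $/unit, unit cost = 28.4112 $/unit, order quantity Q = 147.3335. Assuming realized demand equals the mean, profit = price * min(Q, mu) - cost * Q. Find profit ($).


Sales at mu = min(147.3335, 141.1281) = 141.1281
Revenue = 54.8772 * 141.1281 = 7744.7150
Total cost = 28.4112 * 147.3335 = 4185.9215
Profit = 7744.7150 - 4185.9215 = 3558.7934

3558.7934 $


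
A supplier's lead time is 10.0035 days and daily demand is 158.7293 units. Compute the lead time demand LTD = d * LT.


LTD = 158.7293 * 10.0035 = 1587.8486

1587.8486 units


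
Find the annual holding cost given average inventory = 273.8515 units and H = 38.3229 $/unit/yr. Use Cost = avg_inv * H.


Cost = 273.8515 * 38.3229 = 10494.7836

10494.7836 $/yr


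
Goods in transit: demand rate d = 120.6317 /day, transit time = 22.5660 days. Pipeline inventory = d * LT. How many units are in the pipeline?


Pipeline = 120.6317 * 22.5660 = 2722.1749

2722.1749 units


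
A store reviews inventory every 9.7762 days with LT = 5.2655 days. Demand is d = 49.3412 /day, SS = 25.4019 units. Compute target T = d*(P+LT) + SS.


P + LT = 15.0417
d*(P+LT) = 49.3412 * 15.0417 = 742.1755
T = 742.1755 + 25.4019 = 767.5774

767.5774 units


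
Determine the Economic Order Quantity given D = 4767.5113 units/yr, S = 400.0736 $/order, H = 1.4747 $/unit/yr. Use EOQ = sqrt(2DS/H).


2*D*S = 2 * 4767.5113 * 400.0736 = 3814710.8177
2*D*S/H = 2586770.7450
EOQ = sqrt(2586770.7450) = 1608.3441

1608.3441 units


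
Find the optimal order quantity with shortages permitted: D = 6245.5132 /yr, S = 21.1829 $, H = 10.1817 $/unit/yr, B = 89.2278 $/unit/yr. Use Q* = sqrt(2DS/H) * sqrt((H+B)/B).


sqrt(2DS/H) = 161.2062
sqrt((H+B)/B) = 1.0555
Q* = 161.2062 * 1.0555 = 170.1553

170.1553 units


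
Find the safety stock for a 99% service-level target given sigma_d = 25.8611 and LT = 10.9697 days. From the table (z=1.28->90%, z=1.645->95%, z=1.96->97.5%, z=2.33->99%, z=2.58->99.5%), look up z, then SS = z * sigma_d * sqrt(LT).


From the table, SL = 99% corresponds to z = 2.33
sqrt(LT) = sqrt(10.9697) = 3.3121
SS = 2.33 * 25.8611 * 3.3121 = 199.5723

199.5723 units


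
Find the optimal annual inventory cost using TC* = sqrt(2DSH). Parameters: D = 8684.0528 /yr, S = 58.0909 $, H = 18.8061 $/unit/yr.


2*D*S*H = 18974017.5155
TC* = sqrt(18974017.5155) = 4355.9175

4355.9175 $/yr


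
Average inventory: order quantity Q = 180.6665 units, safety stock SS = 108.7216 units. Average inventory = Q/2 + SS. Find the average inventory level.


Q/2 = 90.3333
Avg = 90.3333 + 108.7216 = 199.0548

199.0548 units


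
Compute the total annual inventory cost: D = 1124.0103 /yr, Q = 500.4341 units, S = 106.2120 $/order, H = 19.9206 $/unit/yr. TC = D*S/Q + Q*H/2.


Ordering cost = D*S/Q = 238.5596
Holding cost = Q*H/2 = 4984.4738
TC = 238.5596 + 4984.4738 = 5223.0334

5223.0334 $/yr


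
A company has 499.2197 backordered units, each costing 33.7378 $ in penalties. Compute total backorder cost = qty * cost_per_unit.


Total = 499.2197 * 33.7378 = 16842.5744

16842.5744 $


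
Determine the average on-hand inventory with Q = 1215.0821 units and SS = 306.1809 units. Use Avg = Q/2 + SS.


Q/2 = 607.5411
Avg = 607.5411 + 306.1809 = 913.7220

913.7220 units


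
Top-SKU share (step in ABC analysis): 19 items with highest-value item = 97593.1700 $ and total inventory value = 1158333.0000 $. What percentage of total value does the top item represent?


Top item = 97593.1700
Total = 1158333.0000
Percentage = 97593.1700 / 1158333.0000 * 100 = 8.4253

8.4253%


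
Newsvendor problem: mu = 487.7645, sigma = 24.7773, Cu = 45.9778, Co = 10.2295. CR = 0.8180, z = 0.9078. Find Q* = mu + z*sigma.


CR = Cu/(Cu+Co) = 45.9778/(45.9778+10.2295) = 0.8180
z = 0.9078
Q* = 487.7645 + 0.9078 * 24.7773 = 510.2573

510.2573 units


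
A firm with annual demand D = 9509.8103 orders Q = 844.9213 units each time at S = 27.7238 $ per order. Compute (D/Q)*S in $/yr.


Number of orders = D/Q = 11.2553
Cost = 11.2553 * 27.7238 = 312.0386

312.0386 $/yr


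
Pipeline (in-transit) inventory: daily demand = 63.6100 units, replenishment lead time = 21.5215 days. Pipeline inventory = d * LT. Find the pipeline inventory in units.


Pipeline = 63.6100 * 21.5215 = 1368.9826

1368.9826 units


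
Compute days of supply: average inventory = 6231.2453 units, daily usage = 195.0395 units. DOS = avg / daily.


DOS = 6231.2453 / 195.0395 = 31.9486

31.9486 days


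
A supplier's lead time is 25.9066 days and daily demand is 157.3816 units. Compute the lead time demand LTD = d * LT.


LTD = 157.3816 * 25.9066 = 4077.2222

4077.2222 units


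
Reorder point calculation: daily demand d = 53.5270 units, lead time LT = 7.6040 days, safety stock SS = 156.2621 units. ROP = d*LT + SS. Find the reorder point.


d*LT = 53.5270 * 7.6040 = 407.0193
ROP = 407.0193 + 156.2621 = 563.2814

563.2814 units


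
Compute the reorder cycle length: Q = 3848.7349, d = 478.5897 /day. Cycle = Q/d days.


Cycle = 3848.7349 / 478.5897 = 8.0418

8.0418 days


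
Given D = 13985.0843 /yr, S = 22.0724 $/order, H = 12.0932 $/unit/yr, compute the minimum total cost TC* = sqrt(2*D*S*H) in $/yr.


2*D*S*H = 7465963.7603
TC* = sqrt(7465963.7603) = 2732.3916

2732.3916 $/yr


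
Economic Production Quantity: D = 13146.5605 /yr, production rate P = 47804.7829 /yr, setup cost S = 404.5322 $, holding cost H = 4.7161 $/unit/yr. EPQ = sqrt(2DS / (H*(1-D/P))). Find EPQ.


1 - D/P = 1 - 0.2750 = 0.7250
H*(1-D/P) = 3.4191
2DS = 10636414.0830
EPQ = sqrt(3110837.2959) = 1763.7566

1763.7566 units


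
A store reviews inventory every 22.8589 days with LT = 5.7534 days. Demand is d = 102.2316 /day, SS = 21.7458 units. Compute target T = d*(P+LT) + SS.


P + LT = 28.6123
d*(P+LT) = 102.2316 * 28.6123 = 2925.0812
T = 2925.0812 + 21.7458 = 2946.8270

2946.8270 units


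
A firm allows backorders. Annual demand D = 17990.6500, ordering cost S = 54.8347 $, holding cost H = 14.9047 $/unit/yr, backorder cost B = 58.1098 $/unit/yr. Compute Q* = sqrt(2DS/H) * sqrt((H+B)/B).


sqrt(2DS/H) = 363.8351
sqrt((H+B)/B) = 1.1209
Q* = 363.8351 * 1.1209 = 407.8349

407.8349 units


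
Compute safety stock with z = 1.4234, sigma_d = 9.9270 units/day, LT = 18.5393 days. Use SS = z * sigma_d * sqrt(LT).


sqrt(LT) = sqrt(18.5393) = 4.3057
SS = 1.4234 * 9.9270 * 4.3057 = 60.8403

60.8403 units


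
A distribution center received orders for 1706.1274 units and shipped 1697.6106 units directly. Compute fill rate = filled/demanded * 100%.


FR = 1697.6106 / 1706.1274 * 100 = 99.5008

99.5008%


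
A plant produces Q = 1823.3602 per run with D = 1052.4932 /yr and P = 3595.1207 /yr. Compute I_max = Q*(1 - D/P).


D/P = 0.2928
1 - D/P = 0.7072
I_max = 1823.3602 * 0.7072 = 1289.5605

1289.5605 units


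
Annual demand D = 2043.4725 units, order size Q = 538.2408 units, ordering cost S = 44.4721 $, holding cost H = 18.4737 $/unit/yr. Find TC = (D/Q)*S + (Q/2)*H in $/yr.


Ordering cost = D*S/Q = 168.8417
Holding cost = Q*H/2 = 4971.6495
TC = 168.8417 + 4971.6495 = 5140.4913

5140.4913 $/yr


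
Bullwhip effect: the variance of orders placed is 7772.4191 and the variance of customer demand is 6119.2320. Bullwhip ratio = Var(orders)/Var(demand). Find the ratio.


BW = 7772.4191 / 6119.2320 = 1.2702

1.2702


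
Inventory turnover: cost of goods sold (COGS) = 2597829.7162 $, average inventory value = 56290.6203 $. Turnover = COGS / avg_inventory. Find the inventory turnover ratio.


Turnover = 2597829.7162 / 56290.6203 = 46.1503

46.1503


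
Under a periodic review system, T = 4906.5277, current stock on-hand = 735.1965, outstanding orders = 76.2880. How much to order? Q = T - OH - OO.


Inventory position = OH + OO = 735.1965 + 76.2880 = 811.4845
Q = 4906.5277 - 811.4845 = 4095.0432

4095.0432 units


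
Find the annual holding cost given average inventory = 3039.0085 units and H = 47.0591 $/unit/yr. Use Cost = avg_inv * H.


Cost = 3039.0085 * 47.0591 = 143013.0049

143013.0049 $/yr


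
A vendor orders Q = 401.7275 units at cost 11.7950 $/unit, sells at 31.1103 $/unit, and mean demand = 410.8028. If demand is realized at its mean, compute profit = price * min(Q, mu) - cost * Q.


Sales at mu = min(401.7275, 410.8028) = 401.7275
Revenue = 31.1103 * 401.7275 = 12497.8630
Total cost = 11.7950 * 401.7275 = 4738.3759
Profit = 12497.8630 - 4738.3759 = 7759.4872

7759.4872 $


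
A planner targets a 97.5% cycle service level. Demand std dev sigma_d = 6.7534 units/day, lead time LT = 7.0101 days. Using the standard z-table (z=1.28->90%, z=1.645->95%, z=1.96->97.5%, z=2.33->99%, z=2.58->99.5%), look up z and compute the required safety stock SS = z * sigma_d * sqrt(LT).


From the table, SL = 97.5% corresponds to z = 1.96
sqrt(LT) = sqrt(7.0101) = 2.6477
SS = 1.96 * 6.7534 * 2.6477 = 35.0462

35.0462 units


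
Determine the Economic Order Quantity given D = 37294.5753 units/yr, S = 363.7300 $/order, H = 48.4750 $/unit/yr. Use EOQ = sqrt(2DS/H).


2*D*S = 2 * 37294.5753 * 363.7300 = 27130311.7477
2*D*S/H = 559676.3641
EOQ = sqrt(559676.3641) = 748.1152

748.1152 units


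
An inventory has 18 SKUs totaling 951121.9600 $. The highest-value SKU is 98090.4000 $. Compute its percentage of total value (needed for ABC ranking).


Top item = 98090.4000
Total = 951121.9600
Percentage = 98090.4000 / 951121.9600 * 100 = 10.3131

10.3131%


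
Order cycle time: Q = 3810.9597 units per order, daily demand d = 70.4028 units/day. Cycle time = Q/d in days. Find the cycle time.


Cycle = 3810.9597 / 70.4028 = 54.1308

54.1308 days


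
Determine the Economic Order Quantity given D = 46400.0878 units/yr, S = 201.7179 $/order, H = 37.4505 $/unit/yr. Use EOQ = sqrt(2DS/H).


2*D*S = 2 * 46400.0878 * 201.7179 = 18719456.5417
2*D*S/H = 499845.3036
EOQ = sqrt(499845.3036) = 706.9974

706.9974 units


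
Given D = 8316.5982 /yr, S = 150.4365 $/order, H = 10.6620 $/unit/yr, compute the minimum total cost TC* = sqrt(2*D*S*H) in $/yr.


2*D*S*H = 26678881.2831
TC* = sqrt(26678881.2831) = 5165.1603

5165.1603 $/yr


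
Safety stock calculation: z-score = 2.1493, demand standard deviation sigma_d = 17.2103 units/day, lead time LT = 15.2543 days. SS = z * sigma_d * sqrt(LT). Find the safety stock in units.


sqrt(LT) = sqrt(15.2543) = 3.9057
SS = 2.1493 * 17.2103 * 3.9057 = 144.4713

144.4713 units


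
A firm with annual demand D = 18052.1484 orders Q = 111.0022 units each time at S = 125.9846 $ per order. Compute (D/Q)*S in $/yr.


Number of orders = D/Q = 162.6287
Cost = 162.6287 * 125.9846 = 20488.7173

20488.7173 $/yr


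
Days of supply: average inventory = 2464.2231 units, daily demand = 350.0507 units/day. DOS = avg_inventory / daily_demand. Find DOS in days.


DOS = 2464.2231 / 350.0507 = 7.0396

7.0396 days


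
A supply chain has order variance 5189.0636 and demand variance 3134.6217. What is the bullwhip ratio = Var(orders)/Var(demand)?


BW = 5189.0636 / 3134.6217 = 1.6554

1.6554


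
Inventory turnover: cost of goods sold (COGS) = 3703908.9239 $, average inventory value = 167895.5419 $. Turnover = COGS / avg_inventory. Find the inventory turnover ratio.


Turnover = 3703908.9239 / 167895.5419 = 22.0608

22.0608


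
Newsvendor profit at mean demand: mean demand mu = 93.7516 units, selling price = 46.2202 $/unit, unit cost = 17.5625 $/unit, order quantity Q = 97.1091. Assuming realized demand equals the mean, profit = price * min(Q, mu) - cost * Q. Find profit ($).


Sales at mu = min(97.1091, 93.7516) = 93.7516
Revenue = 46.2202 * 93.7516 = 4333.2177
Total cost = 17.5625 * 97.1091 = 1705.4786
Profit = 4333.2177 - 1705.4786 = 2627.7391

2627.7391 $


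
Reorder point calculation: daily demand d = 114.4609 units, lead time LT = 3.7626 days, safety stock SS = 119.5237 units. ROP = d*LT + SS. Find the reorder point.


d*LT = 114.4609 * 3.7626 = 430.6706
ROP = 430.6706 + 119.5237 = 550.1943

550.1943 units


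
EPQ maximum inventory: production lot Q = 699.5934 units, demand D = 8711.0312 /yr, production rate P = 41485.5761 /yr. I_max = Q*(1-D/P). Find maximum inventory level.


D/P = 0.2100
1 - D/P = 0.7900
I_max = 699.5934 * 0.7900 = 552.6946

552.6946 units


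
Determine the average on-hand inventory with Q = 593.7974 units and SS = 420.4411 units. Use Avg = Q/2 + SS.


Q/2 = 296.8987
Avg = 296.8987 + 420.4411 = 717.3398

717.3398 units


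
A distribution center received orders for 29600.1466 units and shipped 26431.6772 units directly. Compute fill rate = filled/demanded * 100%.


FR = 26431.6772 / 29600.1466 * 100 = 89.2958

89.2958%


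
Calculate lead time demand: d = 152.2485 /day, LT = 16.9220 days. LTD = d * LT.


LTD = 152.2485 * 16.9220 = 2576.3491

2576.3491 units


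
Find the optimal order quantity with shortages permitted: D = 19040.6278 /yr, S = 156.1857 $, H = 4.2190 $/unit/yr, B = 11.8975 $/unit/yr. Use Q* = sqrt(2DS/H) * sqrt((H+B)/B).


sqrt(2DS/H) = 1187.3302
sqrt((H+B)/B) = 1.1639
Q* = 1187.3302 * 1.1639 = 1381.9076

1381.9076 units


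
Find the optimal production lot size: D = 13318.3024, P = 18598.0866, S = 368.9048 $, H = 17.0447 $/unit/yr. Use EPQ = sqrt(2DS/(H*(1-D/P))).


1 - D/P = 1 - 0.7161 = 0.2839
H*(1-D/P) = 4.8388
2DS = 9826371.3664
EPQ = sqrt(2030747.3969) = 1425.0429

1425.0429 units


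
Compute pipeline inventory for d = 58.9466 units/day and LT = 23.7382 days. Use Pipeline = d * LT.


Pipeline = 58.9466 * 23.7382 = 1399.2862

1399.2862 units


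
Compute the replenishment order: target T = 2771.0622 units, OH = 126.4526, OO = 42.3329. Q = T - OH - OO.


Inventory position = OH + OO = 126.4526 + 42.3329 = 168.7855
Q = 2771.0622 - 168.7855 = 2602.2767

2602.2767 units


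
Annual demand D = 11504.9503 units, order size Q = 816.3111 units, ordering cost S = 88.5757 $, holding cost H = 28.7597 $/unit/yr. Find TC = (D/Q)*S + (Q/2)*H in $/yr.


Ordering cost = D*S/Q = 1248.3709
Holding cost = Q*H/2 = 11738.4312
TC = 1248.3709 + 11738.4312 = 12986.8021

12986.8021 $/yr


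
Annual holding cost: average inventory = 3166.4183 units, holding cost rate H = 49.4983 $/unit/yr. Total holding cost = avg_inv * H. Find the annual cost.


Cost = 3166.4183 * 49.4983 = 156732.3229

156732.3229 $/yr


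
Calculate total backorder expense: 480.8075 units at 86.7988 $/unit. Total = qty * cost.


Total = 480.8075 * 86.7988 = 41733.5140

41733.5140 $


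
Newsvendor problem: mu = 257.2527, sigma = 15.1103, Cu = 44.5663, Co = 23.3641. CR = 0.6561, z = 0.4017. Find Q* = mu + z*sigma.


CR = Cu/(Cu+Co) = 44.5663/(44.5663+23.3641) = 0.6561
z = 0.4017
Q* = 257.2527 + 0.4017 * 15.1103 = 263.3225

263.3225 units


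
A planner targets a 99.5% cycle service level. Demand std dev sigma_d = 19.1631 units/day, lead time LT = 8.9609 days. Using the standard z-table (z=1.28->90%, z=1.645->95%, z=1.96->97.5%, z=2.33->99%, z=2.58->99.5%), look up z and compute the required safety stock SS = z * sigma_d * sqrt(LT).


From the table, SL = 99.5% corresponds to z = 2.58
sqrt(LT) = sqrt(8.9609) = 2.9935
SS = 2.58 * 19.1631 * 2.9935 = 147.9999

147.9999 units


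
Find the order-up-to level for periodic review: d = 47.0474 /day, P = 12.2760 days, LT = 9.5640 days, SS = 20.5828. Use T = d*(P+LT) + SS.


P + LT = 21.8400
d*(P+LT) = 47.0474 * 21.8400 = 1027.5152
T = 1027.5152 + 20.5828 = 1048.0980

1048.0980 units


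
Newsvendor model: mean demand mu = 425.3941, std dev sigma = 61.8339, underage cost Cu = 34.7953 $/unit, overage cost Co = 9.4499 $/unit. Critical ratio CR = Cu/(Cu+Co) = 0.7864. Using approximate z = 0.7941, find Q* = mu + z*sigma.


CR = Cu/(Cu+Co) = 34.7953/(34.7953+9.4499) = 0.7864
z = 0.7941
Q* = 425.3941 + 0.7941 * 61.8339 = 474.4964

474.4964 units


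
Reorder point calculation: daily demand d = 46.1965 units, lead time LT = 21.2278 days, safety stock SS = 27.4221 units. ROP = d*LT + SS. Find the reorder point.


d*LT = 46.1965 * 21.2278 = 980.6501
ROP = 980.6501 + 27.4221 = 1008.0722

1008.0722 units


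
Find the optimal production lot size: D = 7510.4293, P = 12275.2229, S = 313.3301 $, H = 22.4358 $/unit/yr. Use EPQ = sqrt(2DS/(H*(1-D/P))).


1 - D/P = 1 - 0.6118 = 0.3882
H*(1-D/P) = 8.7088
2DS = 4706487.1272
EPQ = sqrt(540431.4438) = 735.1404

735.1404 units


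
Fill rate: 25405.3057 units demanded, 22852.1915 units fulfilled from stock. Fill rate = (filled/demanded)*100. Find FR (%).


FR = 22852.1915 / 25405.3057 * 100 = 89.9505

89.9505%


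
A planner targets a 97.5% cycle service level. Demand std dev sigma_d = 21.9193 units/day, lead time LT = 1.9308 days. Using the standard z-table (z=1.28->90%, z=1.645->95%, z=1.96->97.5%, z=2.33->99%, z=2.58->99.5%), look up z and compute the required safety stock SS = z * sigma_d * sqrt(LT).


From the table, SL = 97.5% corresponds to z = 1.96
sqrt(LT) = sqrt(1.9308) = 1.3895
SS = 1.96 * 21.9193 * 1.3895 = 59.6968

59.6968 units


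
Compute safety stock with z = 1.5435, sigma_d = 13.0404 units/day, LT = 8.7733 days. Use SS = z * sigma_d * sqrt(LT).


sqrt(LT) = sqrt(8.7733) = 2.9620
SS = 1.5435 * 13.0404 * 2.9620 = 59.6182

59.6182 units


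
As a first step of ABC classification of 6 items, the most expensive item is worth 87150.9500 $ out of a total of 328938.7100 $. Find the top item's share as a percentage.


Top item = 87150.9500
Total = 328938.7100
Percentage = 87150.9500 / 328938.7100 * 100 = 26.4946

26.4946%


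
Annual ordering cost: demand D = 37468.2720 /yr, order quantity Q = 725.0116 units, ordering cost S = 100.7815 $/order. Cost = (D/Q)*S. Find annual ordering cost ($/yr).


Number of orders = D/Q = 51.6795
Cost = 51.6795 * 100.7815 = 5208.3424

5208.3424 $/yr


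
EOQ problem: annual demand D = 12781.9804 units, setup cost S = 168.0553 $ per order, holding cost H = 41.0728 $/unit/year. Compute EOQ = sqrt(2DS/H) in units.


2*D*S = 2 * 12781.9804 * 168.0553 = 4296159.1014
2*D*S/H = 104598.6420
EOQ = sqrt(104598.6420) = 323.4171

323.4171 units


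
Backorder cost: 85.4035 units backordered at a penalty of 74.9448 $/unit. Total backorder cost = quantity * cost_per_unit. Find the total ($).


Total = 85.4035 * 74.9448 = 6400.5482

6400.5482 $


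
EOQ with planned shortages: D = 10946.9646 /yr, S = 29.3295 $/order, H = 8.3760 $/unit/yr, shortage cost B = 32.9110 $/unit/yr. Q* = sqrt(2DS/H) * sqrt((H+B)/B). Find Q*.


sqrt(2DS/H) = 276.8827
sqrt((H+B)/B) = 1.1200
Q* = 276.8827 * 1.1200 = 310.1216

310.1216 units


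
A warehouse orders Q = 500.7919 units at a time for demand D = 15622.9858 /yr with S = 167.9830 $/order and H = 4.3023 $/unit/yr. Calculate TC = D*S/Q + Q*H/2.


Ordering cost = D*S/Q = 5240.4922
Holding cost = Q*H/2 = 1077.2785
TC = 5240.4922 + 1077.2785 = 6317.7707

6317.7707 $/yr


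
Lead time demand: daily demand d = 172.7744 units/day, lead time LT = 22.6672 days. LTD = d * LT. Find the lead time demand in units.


LTD = 172.7744 * 22.6672 = 3916.3119

3916.3119 units


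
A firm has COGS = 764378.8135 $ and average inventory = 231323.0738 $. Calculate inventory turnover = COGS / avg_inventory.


Turnover = 764378.8135 / 231323.0738 = 3.3044

3.3044


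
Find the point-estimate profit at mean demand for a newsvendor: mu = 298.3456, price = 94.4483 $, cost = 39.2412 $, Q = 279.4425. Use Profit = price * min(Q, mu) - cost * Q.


Sales at mu = min(279.4425, 298.3456) = 279.4425
Revenue = 94.4483 * 279.4425 = 26392.8691
Total cost = 39.2412 * 279.4425 = 10965.6590
Profit = 26392.8691 - 10965.6590 = 15427.2100

15427.2100 $


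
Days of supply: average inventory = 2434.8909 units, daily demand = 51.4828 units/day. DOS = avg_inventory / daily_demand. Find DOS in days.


DOS = 2434.8909 / 51.4828 = 47.2952

47.2952 days
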